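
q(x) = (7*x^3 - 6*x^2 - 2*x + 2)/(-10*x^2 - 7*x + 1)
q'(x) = (20*x + 7)*(7*x^3 - 6*x^2 - 2*x + 2)/(-10*x^2 - 7*x + 1)^2 + (21*x^2 - 12*x - 2)/(-10*x^2 - 7*x + 1) = (-70*x^4 - 98*x^3 + 43*x^2 + 28*x + 12)/(100*x^4 + 140*x^3 + 29*x^2 - 14*x + 1)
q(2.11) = -0.63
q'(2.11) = -0.60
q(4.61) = -2.26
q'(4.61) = -0.68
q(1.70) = -0.39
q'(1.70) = -0.56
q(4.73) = -2.34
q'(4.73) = -0.68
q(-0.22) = 1.01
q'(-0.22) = 2.08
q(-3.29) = 3.63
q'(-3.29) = -0.61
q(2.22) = -0.70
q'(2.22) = -0.61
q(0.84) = -0.02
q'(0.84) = -0.19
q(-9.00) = 7.47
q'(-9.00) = -0.69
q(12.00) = -7.36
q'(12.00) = -0.70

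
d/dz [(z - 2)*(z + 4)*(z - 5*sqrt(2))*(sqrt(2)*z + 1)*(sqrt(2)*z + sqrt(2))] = 10*z^4 - 36*sqrt(2)*z^3 + 24*z^3 - 81*sqrt(2)*z^2 - 66*z^2 - 92*z + 108*sqrt(2)*z + 60 + 72*sqrt(2)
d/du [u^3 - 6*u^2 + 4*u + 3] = 3*u^2 - 12*u + 4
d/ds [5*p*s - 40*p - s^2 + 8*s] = 5*p - 2*s + 8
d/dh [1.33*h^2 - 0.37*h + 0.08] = 2.66*h - 0.37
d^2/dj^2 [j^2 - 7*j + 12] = 2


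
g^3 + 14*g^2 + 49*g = g*(g + 7)^2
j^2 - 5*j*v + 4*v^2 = (j - 4*v)*(j - v)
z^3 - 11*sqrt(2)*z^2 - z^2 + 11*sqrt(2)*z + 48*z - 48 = (z - 1)*(z - 8*sqrt(2))*(z - 3*sqrt(2))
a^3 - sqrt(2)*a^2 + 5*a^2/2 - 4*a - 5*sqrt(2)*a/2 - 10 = (a + 5/2)*(a - 2*sqrt(2))*(a + sqrt(2))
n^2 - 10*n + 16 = (n - 8)*(n - 2)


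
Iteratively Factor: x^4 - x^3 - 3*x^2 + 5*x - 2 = (x - 1)*(x^3 - 3*x + 2) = (x - 1)^2*(x^2 + x - 2) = (x - 1)^3*(x + 2)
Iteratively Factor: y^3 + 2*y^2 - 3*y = (y + 3)*(y^2 - y) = (y - 1)*(y + 3)*(y)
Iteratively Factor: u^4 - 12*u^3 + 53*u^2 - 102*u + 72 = (u - 2)*(u^3 - 10*u^2 + 33*u - 36) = (u - 3)*(u - 2)*(u^2 - 7*u + 12) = (u - 3)^2*(u - 2)*(u - 4)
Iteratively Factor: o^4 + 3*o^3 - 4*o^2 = (o)*(o^3 + 3*o^2 - 4*o) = o*(o - 1)*(o^2 + 4*o) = o^2*(o - 1)*(o + 4)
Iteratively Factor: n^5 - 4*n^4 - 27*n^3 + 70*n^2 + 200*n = (n + 4)*(n^4 - 8*n^3 + 5*n^2 + 50*n) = n*(n + 4)*(n^3 - 8*n^2 + 5*n + 50) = n*(n - 5)*(n + 4)*(n^2 - 3*n - 10) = n*(n - 5)^2*(n + 4)*(n + 2)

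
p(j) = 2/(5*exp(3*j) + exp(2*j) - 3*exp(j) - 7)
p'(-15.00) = 0.00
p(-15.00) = -0.29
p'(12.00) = 0.00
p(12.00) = 0.00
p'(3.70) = -0.00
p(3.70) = 0.00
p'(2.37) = -0.00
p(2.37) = 0.00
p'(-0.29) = -0.24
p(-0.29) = -0.30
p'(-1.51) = 0.01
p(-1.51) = -0.26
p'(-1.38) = 0.01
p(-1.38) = -0.26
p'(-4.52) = 0.00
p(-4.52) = -0.28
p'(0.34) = -3.86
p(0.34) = 0.43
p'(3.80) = -0.00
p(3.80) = 0.00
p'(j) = 2*(-15*exp(3*j) - 2*exp(2*j) + 3*exp(j))/(5*exp(3*j) + exp(2*j) - 3*exp(j) - 7)^2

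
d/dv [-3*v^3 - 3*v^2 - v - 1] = -9*v^2 - 6*v - 1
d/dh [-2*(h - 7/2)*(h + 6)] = -4*h - 5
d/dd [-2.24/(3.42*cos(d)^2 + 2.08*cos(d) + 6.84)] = -(15.3216*cos(d) + 4.6592)*sin(d)/(3.42*cos(d)^2 + 2.08*cos(d) + 6.84)^2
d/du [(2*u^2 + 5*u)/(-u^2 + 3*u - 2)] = (11*u^2 - 8*u - 10)/(u^4 - 6*u^3 + 13*u^2 - 12*u + 4)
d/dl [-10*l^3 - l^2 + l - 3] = -30*l^2 - 2*l + 1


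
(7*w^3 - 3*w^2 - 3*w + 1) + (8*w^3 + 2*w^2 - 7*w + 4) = 15*w^3 - w^2 - 10*w + 5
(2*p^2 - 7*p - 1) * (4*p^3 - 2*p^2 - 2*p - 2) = 8*p^5 - 32*p^4 + 6*p^3 + 12*p^2 + 16*p + 2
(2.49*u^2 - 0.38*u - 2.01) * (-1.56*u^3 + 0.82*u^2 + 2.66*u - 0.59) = -3.8844*u^5 + 2.6346*u^4 + 9.4474*u^3 - 4.1281*u^2 - 5.1224*u + 1.1859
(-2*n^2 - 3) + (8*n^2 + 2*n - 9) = 6*n^2 + 2*n - 12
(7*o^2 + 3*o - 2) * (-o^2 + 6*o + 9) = -7*o^4 + 39*o^3 + 83*o^2 + 15*o - 18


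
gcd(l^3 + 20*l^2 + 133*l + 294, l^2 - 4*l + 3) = 1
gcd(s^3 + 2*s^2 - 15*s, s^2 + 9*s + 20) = s + 5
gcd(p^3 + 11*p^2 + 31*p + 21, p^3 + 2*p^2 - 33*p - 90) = p + 3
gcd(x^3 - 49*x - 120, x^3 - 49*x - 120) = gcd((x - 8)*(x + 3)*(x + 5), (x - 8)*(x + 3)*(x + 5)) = x^3 - 49*x - 120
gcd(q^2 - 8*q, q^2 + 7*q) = q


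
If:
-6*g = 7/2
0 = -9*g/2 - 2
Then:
No Solution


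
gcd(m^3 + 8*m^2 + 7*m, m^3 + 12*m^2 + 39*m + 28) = m^2 + 8*m + 7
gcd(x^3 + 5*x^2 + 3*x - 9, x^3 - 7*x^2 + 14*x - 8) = x - 1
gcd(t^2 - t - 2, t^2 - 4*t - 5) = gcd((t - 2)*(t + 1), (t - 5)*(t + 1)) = t + 1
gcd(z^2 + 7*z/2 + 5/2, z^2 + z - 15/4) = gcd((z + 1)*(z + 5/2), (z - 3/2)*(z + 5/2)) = z + 5/2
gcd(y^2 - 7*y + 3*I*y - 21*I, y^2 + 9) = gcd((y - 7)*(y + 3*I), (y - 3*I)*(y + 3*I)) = y + 3*I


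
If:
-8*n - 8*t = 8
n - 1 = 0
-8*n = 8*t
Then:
No Solution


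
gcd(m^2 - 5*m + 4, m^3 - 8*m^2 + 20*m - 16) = m - 4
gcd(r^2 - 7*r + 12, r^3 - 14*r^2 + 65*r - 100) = r - 4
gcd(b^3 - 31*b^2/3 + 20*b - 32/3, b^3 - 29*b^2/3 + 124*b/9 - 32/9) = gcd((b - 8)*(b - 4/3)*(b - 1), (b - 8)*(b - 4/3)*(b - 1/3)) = b^2 - 28*b/3 + 32/3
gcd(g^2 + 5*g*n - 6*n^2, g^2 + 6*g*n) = g + 6*n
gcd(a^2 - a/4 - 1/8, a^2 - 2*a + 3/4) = a - 1/2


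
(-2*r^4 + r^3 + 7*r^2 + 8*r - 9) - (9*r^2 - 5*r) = -2*r^4 + r^3 - 2*r^2 + 13*r - 9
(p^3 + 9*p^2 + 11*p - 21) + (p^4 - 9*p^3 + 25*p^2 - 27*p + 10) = p^4 - 8*p^3 + 34*p^2 - 16*p - 11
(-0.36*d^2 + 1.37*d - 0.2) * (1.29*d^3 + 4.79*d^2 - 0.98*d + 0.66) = -0.4644*d^5 + 0.0429000000000002*d^4 + 6.6571*d^3 - 2.5382*d^2 + 1.1002*d - 0.132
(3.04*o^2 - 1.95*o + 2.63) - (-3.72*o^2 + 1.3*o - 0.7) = 6.76*o^2 - 3.25*o + 3.33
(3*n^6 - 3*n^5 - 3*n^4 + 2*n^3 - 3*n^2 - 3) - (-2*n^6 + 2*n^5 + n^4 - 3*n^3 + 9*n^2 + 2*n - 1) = 5*n^6 - 5*n^5 - 4*n^4 + 5*n^3 - 12*n^2 - 2*n - 2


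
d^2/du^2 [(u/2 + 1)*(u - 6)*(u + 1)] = 3*u - 3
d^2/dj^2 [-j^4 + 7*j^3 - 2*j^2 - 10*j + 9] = -12*j^2 + 42*j - 4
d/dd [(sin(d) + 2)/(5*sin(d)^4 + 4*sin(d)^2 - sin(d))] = (-15*sin(d)^4 - 40*sin(d)^3 - 4*sin(d)^2 - 16*sin(d) + 2)*cos(d)/((5*sin(d)^3 + 4*sin(d) - 1)^2*sin(d)^2)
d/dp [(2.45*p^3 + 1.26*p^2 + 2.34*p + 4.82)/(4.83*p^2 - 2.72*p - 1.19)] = (11.8335*p^4 - 13.328*p^3 - 23.4759*p^2 - 49.56*p + 10.3258)/(23.3289*p^4 - 26.2752*p^3 - 4.097*p^2 + 6.4736*p + 1.4161)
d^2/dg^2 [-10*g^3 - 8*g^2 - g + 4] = -60*g - 16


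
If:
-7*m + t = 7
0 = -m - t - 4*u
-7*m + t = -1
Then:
No Solution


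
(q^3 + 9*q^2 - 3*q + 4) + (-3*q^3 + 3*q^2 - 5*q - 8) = -2*q^3 + 12*q^2 - 8*q - 4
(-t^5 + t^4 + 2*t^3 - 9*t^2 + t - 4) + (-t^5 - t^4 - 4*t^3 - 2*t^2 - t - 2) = -2*t^5 - 2*t^3 - 11*t^2 - 6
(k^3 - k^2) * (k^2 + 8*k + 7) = k^5 + 7*k^4 - k^3 - 7*k^2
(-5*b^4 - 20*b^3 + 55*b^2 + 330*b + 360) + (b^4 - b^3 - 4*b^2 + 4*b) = -4*b^4 - 21*b^3 + 51*b^2 + 334*b + 360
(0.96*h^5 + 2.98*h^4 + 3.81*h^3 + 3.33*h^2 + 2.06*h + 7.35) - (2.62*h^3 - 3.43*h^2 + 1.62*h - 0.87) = 0.96*h^5 + 2.98*h^4 + 1.19*h^3 + 6.76*h^2 + 0.44*h + 8.22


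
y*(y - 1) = y^2 - y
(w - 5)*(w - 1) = w^2 - 6*w + 5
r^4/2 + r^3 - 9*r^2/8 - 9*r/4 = r*(r/2 + 1)*(r - 3/2)*(r + 3/2)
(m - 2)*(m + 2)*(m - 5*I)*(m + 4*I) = m^4 - I*m^3 + 16*m^2 + 4*I*m - 80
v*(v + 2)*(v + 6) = v^3 + 8*v^2 + 12*v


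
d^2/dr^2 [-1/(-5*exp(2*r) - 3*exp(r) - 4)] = (2*(10*exp(r) + 3)^2*exp(r) - (20*exp(r) + 3)*(5*exp(2*r) + 3*exp(r) + 4))*exp(r)/(5*exp(2*r) + 3*exp(r) + 4)^3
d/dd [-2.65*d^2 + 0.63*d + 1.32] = 0.63 - 5.3*d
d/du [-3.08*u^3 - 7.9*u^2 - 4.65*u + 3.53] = -9.24*u^2 - 15.8*u - 4.65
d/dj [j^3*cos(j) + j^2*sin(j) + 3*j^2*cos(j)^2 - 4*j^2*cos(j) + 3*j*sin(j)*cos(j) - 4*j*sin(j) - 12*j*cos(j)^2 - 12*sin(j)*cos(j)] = -j^3*sin(j) - 3*j^2*sin(2*j) + 4*sqrt(2)*j^2*sin(j + pi/4) + 2*j*sin(j) + 12*j*sin(2*j) - 12*j*cos(j) + 6*j*cos(2*j) + 3*j - 4*sin(j) + 3*sin(2*j)/2 - 18*cos(2*j) - 6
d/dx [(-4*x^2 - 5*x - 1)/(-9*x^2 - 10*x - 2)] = x*(-5*x - 2)/(81*x^4 + 180*x^3 + 136*x^2 + 40*x + 4)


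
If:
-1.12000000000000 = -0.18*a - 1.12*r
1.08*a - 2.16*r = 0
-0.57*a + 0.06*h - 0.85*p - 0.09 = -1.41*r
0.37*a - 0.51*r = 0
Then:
No Solution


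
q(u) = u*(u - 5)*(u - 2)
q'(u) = u*(u - 5) + u*(u - 2) + (u - 5)*(u - 2)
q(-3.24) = -139.90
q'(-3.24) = 86.85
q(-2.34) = -74.54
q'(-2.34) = 59.19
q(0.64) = 3.79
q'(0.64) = 2.27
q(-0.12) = -1.30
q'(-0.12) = 11.72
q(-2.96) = -116.87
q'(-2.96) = 77.72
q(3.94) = -8.10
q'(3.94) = 1.41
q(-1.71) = -42.57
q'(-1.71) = 42.71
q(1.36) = 3.17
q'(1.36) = -3.49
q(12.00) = 840.00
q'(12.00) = 274.00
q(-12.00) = -2856.00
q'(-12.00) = 610.00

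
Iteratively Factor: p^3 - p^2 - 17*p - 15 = (p + 3)*(p^2 - 4*p - 5) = (p - 5)*(p + 3)*(p + 1)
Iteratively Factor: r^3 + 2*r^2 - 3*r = (r + 3)*(r^2 - r) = (r - 1)*(r + 3)*(r)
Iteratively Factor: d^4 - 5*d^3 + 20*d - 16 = (d + 2)*(d^3 - 7*d^2 + 14*d - 8) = (d - 1)*(d + 2)*(d^2 - 6*d + 8) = (d - 2)*(d - 1)*(d + 2)*(d - 4)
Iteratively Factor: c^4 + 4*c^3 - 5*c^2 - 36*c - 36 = (c + 3)*(c^3 + c^2 - 8*c - 12) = (c - 3)*(c + 3)*(c^2 + 4*c + 4) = (c - 3)*(c + 2)*(c + 3)*(c + 2)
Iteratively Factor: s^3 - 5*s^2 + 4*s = (s - 1)*(s^2 - 4*s) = (s - 4)*(s - 1)*(s)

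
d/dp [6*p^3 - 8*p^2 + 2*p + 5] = 18*p^2 - 16*p + 2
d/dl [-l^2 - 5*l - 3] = -2*l - 5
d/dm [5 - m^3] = -3*m^2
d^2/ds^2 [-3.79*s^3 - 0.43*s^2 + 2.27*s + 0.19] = -22.74*s - 0.86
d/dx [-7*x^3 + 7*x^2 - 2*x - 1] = -21*x^2 + 14*x - 2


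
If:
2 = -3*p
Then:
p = -2/3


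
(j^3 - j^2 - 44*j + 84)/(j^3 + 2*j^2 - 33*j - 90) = (j^2 + 5*j - 14)/(j^2 + 8*j + 15)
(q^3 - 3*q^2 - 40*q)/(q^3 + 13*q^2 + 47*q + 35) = q*(q - 8)/(q^2 + 8*q + 7)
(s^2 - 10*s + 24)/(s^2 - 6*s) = (s - 4)/s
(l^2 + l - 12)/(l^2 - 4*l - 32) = (l - 3)/(l - 8)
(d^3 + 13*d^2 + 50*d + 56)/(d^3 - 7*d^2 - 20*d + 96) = (d^2 + 9*d + 14)/(d^2 - 11*d + 24)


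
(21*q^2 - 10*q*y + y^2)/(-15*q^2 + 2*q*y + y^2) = (-7*q + y)/(5*q + y)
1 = 1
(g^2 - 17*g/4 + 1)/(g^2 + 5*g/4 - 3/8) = 2*(g - 4)/(2*g + 3)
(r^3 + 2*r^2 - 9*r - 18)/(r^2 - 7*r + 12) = (r^2 + 5*r + 6)/(r - 4)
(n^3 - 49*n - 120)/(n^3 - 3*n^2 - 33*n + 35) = (n^2 - 5*n - 24)/(n^2 - 8*n + 7)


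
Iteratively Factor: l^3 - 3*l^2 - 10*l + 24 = (l - 4)*(l^2 + l - 6) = (l - 4)*(l + 3)*(l - 2)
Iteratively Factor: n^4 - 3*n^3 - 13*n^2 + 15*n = (n - 5)*(n^3 + 2*n^2 - 3*n) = (n - 5)*(n - 1)*(n^2 + 3*n) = n*(n - 5)*(n - 1)*(n + 3)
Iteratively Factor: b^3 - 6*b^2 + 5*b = (b)*(b^2 - 6*b + 5) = b*(b - 5)*(b - 1)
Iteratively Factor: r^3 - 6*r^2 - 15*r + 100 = (r + 4)*(r^2 - 10*r + 25) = (r - 5)*(r + 4)*(r - 5)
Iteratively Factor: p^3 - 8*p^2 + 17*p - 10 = (p - 2)*(p^2 - 6*p + 5) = (p - 5)*(p - 2)*(p - 1)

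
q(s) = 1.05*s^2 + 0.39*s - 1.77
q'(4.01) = 8.81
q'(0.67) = 1.80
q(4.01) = 16.68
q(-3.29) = 8.31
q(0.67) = -1.04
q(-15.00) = 228.63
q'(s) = 2.1*s + 0.39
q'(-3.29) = -6.52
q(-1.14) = -0.85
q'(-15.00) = -31.11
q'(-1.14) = -2.00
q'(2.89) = 6.46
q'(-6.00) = -12.21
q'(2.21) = 5.03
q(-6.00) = 33.69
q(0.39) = -1.46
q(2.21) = 4.22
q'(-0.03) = 0.33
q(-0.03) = -1.78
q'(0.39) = 1.21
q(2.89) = 8.13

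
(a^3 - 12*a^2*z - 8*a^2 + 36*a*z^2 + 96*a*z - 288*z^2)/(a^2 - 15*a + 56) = (a^2 - 12*a*z + 36*z^2)/(a - 7)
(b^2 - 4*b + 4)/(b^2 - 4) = (b - 2)/(b + 2)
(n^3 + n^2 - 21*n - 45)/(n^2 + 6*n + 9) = n - 5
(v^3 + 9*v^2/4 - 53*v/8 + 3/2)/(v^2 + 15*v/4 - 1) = v - 3/2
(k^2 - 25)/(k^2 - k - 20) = (k + 5)/(k + 4)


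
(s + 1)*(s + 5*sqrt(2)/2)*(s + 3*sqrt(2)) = s^3 + s^2 + 11*sqrt(2)*s^2/2 + 11*sqrt(2)*s/2 + 15*s + 15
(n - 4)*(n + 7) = n^2 + 3*n - 28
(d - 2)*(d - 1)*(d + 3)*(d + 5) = d^4 + 5*d^3 - 7*d^2 - 29*d + 30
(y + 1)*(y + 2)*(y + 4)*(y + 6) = y^4 + 13*y^3 + 56*y^2 + 92*y + 48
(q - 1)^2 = q^2 - 2*q + 1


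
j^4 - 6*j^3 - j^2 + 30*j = j*(j - 5)*(j - 3)*(j + 2)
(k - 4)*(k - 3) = k^2 - 7*k + 12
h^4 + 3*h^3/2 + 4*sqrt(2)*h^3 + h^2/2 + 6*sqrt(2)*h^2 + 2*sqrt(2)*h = h*(h + 1/2)*(h + 1)*(h + 4*sqrt(2))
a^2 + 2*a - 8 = (a - 2)*(a + 4)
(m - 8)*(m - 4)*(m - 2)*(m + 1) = m^4 - 13*m^3 + 42*m^2 - 8*m - 64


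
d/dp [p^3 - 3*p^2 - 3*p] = 3*p^2 - 6*p - 3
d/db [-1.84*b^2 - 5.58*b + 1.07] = -3.68*b - 5.58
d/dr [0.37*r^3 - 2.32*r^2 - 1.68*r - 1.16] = 1.11*r^2 - 4.64*r - 1.68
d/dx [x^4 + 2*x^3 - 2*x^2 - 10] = 2*x*(2*x^2 + 3*x - 2)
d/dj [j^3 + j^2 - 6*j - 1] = 3*j^2 + 2*j - 6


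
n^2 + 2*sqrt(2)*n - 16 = (n - 2*sqrt(2))*(n + 4*sqrt(2))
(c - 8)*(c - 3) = c^2 - 11*c + 24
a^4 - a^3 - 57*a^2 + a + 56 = (a - 8)*(a - 1)*(a + 1)*(a + 7)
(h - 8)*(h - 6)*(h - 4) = h^3 - 18*h^2 + 104*h - 192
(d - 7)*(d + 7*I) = d^2 - 7*d + 7*I*d - 49*I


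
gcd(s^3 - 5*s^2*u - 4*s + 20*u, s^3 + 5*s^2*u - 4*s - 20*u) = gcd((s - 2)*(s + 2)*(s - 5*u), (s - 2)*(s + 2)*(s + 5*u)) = s^2 - 4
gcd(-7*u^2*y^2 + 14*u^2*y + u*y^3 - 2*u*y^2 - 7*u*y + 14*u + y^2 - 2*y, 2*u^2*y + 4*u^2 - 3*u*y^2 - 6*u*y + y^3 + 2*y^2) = 1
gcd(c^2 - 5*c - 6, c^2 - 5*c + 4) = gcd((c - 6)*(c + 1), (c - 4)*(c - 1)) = 1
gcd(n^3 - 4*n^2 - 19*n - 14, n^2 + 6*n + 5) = n + 1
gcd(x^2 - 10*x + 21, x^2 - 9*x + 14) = x - 7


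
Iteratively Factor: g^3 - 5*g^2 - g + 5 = (g + 1)*(g^2 - 6*g + 5) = (g - 5)*(g + 1)*(g - 1)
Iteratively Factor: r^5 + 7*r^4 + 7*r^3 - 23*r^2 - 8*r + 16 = (r - 1)*(r^4 + 8*r^3 + 15*r^2 - 8*r - 16) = (r - 1)^2*(r^3 + 9*r^2 + 24*r + 16) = (r - 1)^2*(r + 4)*(r^2 + 5*r + 4) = (r - 1)^2*(r + 1)*(r + 4)*(r + 4)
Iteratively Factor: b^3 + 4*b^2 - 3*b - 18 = (b + 3)*(b^2 + b - 6) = (b + 3)^2*(b - 2)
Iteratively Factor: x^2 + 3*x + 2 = (x + 1)*(x + 2)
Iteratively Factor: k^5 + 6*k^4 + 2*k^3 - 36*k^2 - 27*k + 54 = (k + 3)*(k^4 + 3*k^3 - 7*k^2 - 15*k + 18) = (k - 1)*(k + 3)*(k^3 + 4*k^2 - 3*k - 18) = (k - 2)*(k - 1)*(k + 3)*(k^2 + 6*k + 9) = (k - 2)*(k - 1)*(k + 3)^2*(k + 3)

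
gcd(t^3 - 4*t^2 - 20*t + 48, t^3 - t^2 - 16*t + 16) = t + 4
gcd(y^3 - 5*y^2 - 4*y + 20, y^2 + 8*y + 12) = y + 2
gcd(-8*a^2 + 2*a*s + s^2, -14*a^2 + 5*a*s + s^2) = -2*a + s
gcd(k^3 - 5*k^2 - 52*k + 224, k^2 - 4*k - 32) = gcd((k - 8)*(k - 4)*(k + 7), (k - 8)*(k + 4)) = k - 8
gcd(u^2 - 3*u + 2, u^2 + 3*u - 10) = u - 2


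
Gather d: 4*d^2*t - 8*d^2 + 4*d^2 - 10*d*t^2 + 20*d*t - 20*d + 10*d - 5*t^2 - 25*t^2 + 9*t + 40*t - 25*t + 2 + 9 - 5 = d^2*(4*t - 4) + d*(-10*t^2 + 20*t - 10) - 30*t^2 + 24*t + 6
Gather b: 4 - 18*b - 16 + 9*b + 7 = -9*b - 5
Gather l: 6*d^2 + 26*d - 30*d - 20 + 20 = 6*d^2 - 4*d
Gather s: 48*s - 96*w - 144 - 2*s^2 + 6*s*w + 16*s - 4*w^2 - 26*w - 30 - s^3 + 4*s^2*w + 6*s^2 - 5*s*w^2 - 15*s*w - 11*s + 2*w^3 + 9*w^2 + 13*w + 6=-s^3 + s^2*(4*w + 4) + s*(-5*w^2 - 9*w + 53) + 2*w^3 + 5*w^2 - 109*w - 168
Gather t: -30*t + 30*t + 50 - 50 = 0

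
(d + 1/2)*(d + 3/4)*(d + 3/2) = d^3 + 11*d^2/4 + 9*d/4 + 9/16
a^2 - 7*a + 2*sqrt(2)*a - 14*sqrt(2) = (a - 7)*(a + 2*sqrt(2))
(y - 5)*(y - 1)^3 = y^4 - 8*y^3 + 18*y^2 - 16*y + 5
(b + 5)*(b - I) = b^2 + 5*b - I*b - 5*I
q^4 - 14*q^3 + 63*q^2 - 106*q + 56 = (q - 7)*(q - 4)*(q - 2)*(q - 1)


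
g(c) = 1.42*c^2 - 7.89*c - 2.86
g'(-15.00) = -50.49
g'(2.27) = -1.44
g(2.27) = -13.45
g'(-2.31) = -14.45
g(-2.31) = 22.94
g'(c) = 2.84*c - 7.89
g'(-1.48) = -12.09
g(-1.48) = 11.93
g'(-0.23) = -8.54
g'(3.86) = 3.07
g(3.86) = -12.16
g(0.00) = -2.86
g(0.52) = -6.58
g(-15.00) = 434.99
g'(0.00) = -7.89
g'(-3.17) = -16.89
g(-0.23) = -0.97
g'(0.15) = -7.46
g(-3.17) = 36.42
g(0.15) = -4.01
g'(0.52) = -6.41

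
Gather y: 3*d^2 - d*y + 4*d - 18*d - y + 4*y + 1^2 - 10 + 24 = 3*d^2 - 14*d + y*(3 - d) + 15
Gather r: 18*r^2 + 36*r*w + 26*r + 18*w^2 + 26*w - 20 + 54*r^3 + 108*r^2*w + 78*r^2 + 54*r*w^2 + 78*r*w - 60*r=54*r^3 + r^2*(108*w + 96) + r*(54*w^2 + 114*w - 34) + 18*w^2 + 26*w - 20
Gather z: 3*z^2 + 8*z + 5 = 3*z^2 + 8*z + 5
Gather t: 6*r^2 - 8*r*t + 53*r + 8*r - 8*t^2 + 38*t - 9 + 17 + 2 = 6*r^2 + 61*r - 8*t^2 + t*(38 - 8*r) + 10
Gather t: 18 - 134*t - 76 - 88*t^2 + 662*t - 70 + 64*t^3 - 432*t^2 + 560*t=64*t^3 - 520*t^2 + 1088*t - 128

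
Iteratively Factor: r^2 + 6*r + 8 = (r + 2)*(r + 4)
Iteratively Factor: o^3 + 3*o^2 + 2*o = (o + 2)*(o^2 + o) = (o + 1)*(o + 2)*(o)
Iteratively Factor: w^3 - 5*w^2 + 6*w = (w)*(w^2 - 5*w + 6) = w*(w - 3)*(w - 2)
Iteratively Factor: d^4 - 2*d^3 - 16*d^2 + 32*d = (d)*(d^3 - 2*d^2 - 16*d + 32) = d*(d + 4)*(d^2 - 6*d + 8) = d*(d - 2)*(d + 4)*(d - 4)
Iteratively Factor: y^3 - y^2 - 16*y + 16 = (y + 4)*(y^2 - 5*y + 4) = (y - 4)*(y + 4)*(y - 1)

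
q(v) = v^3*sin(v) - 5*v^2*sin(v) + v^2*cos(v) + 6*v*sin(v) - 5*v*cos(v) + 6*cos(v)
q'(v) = v^3*cos(v) + 2*v^2*sin(v) - 5*v^2*cos(v) - 5*v*sin(v) + 8*v*cos(v) - 5*cos(v)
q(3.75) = -3.89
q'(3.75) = -11.45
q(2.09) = -0.11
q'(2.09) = -1.00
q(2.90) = 0.02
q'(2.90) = 0.03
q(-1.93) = 28.20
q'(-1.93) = 0.25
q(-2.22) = 25.64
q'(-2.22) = 18.58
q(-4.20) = -185.30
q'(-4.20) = 147.54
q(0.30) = 4.79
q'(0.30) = -3.28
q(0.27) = 4.89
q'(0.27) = -3.39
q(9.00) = 117.51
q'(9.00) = -308.03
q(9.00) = 117.51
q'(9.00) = -308.03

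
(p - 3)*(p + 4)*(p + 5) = p^3 + 6*p^2 - 7*p - 60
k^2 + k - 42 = (k - 6)*(k + 7)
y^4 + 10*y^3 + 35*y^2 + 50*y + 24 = (y + 1)*(y + 2)*(y + 3)*(y + 4)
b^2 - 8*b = b*(b - 8)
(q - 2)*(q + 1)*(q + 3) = q^3 + 2*q^2 - 5*q - 6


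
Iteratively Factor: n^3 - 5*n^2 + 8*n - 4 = (n - 2)*(n^2 - 3*n + 2) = (n - 2)^2*(n - 1)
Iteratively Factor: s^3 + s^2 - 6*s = (s + 3)*(s^2 - 2*s) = s*(s + 3)*(s - 2)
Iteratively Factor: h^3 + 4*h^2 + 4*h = (h + 2)*(h^2 + 2*h) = (h + 2)^2*(h)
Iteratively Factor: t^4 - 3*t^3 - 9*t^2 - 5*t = (t + 1)*(t^3 - 4*t^2 - 5*t) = (t - 5)*(t + 1)*(t^2 + t) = t*(t - 5)*(t + 1)*(t + 1)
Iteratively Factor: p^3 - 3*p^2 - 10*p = (p - 5)*(p^2 + 2*p) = p*(p - 5)*(p + 2)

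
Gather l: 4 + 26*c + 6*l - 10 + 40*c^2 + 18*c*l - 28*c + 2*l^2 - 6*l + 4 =40*c^2 + 18*c*l - 2*c + 2*l^2 - 2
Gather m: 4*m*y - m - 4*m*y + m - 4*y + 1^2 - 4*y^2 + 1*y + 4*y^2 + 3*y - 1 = 0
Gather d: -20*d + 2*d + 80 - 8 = 72 - 18*d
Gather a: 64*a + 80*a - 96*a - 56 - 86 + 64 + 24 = 48*a - 54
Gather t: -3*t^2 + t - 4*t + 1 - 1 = -3*t^2 - 3*t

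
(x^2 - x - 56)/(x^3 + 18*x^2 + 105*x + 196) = (x - 8)/(x^2 + 11*x + 28)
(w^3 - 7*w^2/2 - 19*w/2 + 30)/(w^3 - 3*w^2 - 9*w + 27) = (w^2 - 13*w/2 + 10)/(w^2 - 6*w + 9)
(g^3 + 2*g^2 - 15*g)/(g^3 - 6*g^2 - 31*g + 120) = g/(g - 8)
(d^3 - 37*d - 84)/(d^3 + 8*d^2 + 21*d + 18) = (d^2 - 3*d - 28)/(d^2 + 5*d + 6)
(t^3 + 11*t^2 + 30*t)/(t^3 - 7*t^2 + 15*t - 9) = t*(t^2 + 11*t + 30)/(t^3 - 7*t^2 + 15*t - 9)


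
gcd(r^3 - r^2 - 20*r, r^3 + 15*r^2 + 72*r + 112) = r + 4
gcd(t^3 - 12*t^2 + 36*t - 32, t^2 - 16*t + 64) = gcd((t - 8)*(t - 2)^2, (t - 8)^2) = t - 8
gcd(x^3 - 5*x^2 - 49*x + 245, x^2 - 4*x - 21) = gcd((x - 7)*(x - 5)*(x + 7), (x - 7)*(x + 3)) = x - 7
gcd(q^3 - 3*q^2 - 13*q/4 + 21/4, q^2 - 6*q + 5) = q - 1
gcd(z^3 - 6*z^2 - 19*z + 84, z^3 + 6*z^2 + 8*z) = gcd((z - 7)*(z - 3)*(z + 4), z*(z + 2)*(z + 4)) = z + 4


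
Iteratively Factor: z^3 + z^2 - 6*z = (z - 2)*(z^2 + 3*z) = (z - 2)*(z + 3)*(z)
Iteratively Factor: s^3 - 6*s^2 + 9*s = (s - 3)*(s^2 - 3*s) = (s - 3)^2*(s)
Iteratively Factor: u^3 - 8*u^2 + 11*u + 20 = (u - 5)*(u^2 - 3*u - 4) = (u - 5)*(u - 4)*(u + 1)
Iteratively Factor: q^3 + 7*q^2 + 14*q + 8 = (q + 4)*(q^2 + 3*q + 2) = (q + 1)*(q + 4)*(q + 2)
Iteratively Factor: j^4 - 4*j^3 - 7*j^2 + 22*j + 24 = (j - 4)*(j^3 - 7*j - 6) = (j - 4)*(j + 1)*(j^2 - j - 6) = (j - 4)*(j + 1)*(j + 2)*(j - 3)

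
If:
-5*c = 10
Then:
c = -2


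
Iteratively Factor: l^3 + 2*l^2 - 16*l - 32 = (l + 4)*(l^2 - 2*l - 8) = (l - 4)*(l + 4)*(l + 2)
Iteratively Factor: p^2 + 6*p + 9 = (p + 3)*(p + 3)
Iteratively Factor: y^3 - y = (y)*(y^2 - 1) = y*(y + 1)*(y - 1)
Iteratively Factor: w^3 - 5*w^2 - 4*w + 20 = (w - 5)*(w^2 - 4) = (w - 5)*(w - 2)*(w + 2)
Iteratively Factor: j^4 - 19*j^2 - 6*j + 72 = (j + 3)*(j^3 - 3*j^2 - 10*j + 24) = (j - 4)*(j + 3)*(j^2 + j - 6) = (j - 4)*(j - 2)*(j + 3)*(j + 3)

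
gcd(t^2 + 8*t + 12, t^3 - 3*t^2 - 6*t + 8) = t + 2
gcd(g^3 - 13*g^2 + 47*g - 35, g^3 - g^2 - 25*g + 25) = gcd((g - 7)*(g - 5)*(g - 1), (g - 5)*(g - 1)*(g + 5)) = g^2 - 6*g + 5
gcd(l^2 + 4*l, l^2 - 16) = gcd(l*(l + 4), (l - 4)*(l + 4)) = l + 4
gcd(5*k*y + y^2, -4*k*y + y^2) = y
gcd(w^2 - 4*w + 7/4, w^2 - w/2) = w - 1/2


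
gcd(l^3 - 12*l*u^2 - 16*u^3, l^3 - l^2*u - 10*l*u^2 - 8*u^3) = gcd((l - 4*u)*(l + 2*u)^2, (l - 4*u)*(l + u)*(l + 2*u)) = -l^2 + 2*l*u + 8*u^2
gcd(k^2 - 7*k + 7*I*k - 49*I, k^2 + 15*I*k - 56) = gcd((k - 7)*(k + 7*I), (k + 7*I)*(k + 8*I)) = k + 7*I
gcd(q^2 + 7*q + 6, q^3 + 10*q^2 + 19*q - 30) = q + 6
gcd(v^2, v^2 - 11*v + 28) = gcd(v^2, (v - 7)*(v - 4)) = 1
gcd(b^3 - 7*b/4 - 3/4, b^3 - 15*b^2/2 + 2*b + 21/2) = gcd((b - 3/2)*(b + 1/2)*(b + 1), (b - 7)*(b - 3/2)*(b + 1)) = b^2 - b/2 - 3/2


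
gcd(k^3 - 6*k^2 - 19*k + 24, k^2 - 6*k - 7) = 1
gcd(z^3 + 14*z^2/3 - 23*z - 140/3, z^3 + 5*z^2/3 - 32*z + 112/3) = z^2 + 3*z - 28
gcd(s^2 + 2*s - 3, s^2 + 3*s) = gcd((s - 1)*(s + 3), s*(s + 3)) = s + 3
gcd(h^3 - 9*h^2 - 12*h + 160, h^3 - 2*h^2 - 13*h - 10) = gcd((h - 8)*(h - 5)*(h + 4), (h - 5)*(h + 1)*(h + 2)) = h - 5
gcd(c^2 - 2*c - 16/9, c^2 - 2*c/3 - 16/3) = c - 8/3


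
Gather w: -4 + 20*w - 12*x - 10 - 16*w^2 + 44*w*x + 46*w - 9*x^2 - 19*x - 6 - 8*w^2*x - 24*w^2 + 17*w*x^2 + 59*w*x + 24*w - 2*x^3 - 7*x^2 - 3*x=w^2*(-8*x - 40) + w*(17*x^2 + 103*x + 90) - 2*x^3 - 16*x^2 - 34*x - 20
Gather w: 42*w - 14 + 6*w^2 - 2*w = 6*w^2 + 40*w - 14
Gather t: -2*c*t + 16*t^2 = -2*c*t + 16*t^2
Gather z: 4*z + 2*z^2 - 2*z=2*z^2 + 2*z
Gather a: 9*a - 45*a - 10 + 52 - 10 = 32 - 36*a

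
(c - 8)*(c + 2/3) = c^2 - 22*c/3 - 16/3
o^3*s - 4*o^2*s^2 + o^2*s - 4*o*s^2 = o*(o - 4*s)*(o*s + s)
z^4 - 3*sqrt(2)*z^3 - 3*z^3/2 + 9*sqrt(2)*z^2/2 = z^2*(z - 3/2)*(z - 3*sqrt(2))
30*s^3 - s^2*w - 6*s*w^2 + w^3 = (-5*s + w)*(-3*s + w)*(2*s + w)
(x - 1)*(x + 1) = x^2 - 1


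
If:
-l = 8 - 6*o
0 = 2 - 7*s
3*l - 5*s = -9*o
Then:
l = -148/63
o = 178/189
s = 2/7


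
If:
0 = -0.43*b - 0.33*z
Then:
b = -0.767441860465116*z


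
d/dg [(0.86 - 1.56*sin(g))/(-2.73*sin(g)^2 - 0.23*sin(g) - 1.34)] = (-4.2588*sin(g)^2 + 4.6956*sin(g) + 2.2882)*cos(g)/(7.4529*sin(g)^4 + 1.2558*sin(g)^3 + 7.3693*sin(g)^2 + 0.6164*sin(g) + 1.7956)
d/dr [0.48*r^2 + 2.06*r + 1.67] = 0.96*r + 2.06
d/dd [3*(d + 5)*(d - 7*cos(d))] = 3*d + 3*(d + 5)*(7*sin(d) + 1) - 21*cos(d)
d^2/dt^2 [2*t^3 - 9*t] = 12*t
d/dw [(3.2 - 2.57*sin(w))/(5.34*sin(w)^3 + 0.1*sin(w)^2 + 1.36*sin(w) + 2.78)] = (27.4476*sin(w)^3 - 51.007*sin(w)^2 - 0.64*sin(w) - 11.4966)*cos(w)/(28.5156*sin(w)^6 + 1.068*sin(w)^5 + 14.5348*sin(w)^4 + 29.9624*sin(w)^3 + 2.4056*sin(w)^2 + 7.5616*sin(w) + 7.7284)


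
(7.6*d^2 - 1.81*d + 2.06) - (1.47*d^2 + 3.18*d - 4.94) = 6.13*d^2 - 4.99*d + 7.0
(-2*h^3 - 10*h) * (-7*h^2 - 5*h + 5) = 14*h^5 + 10*h^4 + 60*h^3 + 50*h^2 - 50*h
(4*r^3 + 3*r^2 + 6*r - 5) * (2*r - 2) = 8*r^4 - 2*r^3 + 6*r^2 - 22*r + 10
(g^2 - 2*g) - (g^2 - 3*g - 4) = g + 4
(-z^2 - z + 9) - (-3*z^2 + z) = 2*z^2 - 2*z + 9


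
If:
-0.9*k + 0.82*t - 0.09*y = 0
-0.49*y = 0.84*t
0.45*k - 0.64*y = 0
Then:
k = 0.00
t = 0.00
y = 0.00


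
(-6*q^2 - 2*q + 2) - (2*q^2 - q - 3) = -8*q^2 - q + 5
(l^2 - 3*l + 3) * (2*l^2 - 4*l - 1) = 2*l^4 - 10*l^3 + 17*l^2 - 9*l - 3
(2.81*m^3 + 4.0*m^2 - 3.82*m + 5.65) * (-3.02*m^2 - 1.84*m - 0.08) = -8.4862*m^5 - 17.2504*m^4 + 3.9516*m^3 - 10.3542*m^2 - 10.0904*m - 0.452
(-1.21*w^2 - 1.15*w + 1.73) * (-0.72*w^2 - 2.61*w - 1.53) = 0.8712*w^4 + 3.9861*w^3 + 3.6072*w^2 - 2.7558*w - 2.6469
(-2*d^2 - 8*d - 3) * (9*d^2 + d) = -18*d^4 - 74*d^3 - 35*d^2 - 3*d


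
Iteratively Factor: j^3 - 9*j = (j + 3)*(j^2 - 3*j) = (j - 3)*(j + 3)*(j)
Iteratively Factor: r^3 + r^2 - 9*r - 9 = (r + 1)*(r^2 - 9) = (r + 1)*(r + 3)*(r - 3)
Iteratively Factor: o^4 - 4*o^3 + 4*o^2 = (o - 2)*(o^3 - 2*o^2) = o*(o - 2)*(o^2 - 2*o) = o^2*(o - 2)*(o - 2)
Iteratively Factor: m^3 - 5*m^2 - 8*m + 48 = (m - 4)*(m^2 - m - 12) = (m - 4)*(m + 3)*(m - 4)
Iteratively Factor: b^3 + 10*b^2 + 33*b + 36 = (b + 3)*(b^2 + 7*b + 12) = (b + 3)^2*(b + 4)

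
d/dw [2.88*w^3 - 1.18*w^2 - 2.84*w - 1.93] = 8.64*w^2 - 2.36*w - 2.84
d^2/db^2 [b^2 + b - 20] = 2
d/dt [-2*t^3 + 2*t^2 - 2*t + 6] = -6*t^2 + 4*t - 2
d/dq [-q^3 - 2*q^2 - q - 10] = -3*q^2 - 4*q - 1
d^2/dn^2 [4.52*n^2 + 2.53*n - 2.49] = 9.04000000000000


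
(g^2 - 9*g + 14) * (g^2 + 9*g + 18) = g^4 - 49*g^2 - 36*g + 252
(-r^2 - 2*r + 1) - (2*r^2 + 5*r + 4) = -3*r^2 - 7*r - 3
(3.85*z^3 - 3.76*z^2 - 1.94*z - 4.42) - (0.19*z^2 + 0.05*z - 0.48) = 3.85*z^3 - 3.95*z^2 - 1.99*z - 3.94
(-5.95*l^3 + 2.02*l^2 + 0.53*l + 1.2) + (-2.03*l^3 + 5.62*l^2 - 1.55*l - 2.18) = -7.98*l^3 + 7.64*l^2 - 1.02*l - 0.98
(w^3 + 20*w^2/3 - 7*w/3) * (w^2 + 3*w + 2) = w^5 + 29*w^4/3 + 59*w^3/3 + 19*w^2/3 - 14*w/3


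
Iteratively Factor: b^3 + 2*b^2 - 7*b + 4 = (b + 4)*(b^2 - 2*b + 1) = (b - 1)*(b + 4)*(b - 1)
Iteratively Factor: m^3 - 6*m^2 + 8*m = (m - 2)*(m^2 - 4*m) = m*(m - 2)*(m - 4)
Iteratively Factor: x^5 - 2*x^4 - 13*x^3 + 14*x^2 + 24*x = (x + 3)*(x^4 - 5*x^3 + 2*x^2 + 8*x) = x*(x + 3)*(x^3 - 5*x^2 + 2*x + 8) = x*(x + 1)*(x + 3)*(x^2 - 6*x + 8) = x*(x - 4)*(x + 1)*(x + 3)*(x - 2)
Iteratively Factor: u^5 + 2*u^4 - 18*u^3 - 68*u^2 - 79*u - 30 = (u + 2)*(u^4 - 18*u^2 - 32*u - 15) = (u - 5)*(u + 2)*(u^3 + 5*u^2 + 7*u + 3) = (u - 5)*(u + 2)*(u + 3)*(u^2 + 2*u + 1) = (u - 5)*(u + 1)*(u + 2)*(u + 3)*(u + 1)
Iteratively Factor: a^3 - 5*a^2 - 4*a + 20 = (a - 5)*(a^2 - 4) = (a - 5)*(a + 2)*(a - 2)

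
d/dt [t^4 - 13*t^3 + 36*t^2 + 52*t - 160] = 4*t^3 - 39*t^2 + 72*t + 52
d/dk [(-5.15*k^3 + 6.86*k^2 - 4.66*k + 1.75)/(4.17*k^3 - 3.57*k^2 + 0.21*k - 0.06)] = (-10.2207*k^4 + 36.7014*k^3 - 36.1611*k^2 + 11.6718*k - 0.0879)/(17.3889*k^6 - 29.7738*k^5 + 14.4963*k^4 - 1.9998*k^3 + 0.4725*k^2 - 0.0252*k + 0.0036)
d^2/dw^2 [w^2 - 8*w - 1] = 2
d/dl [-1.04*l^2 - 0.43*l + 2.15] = -2.08*l - 0.43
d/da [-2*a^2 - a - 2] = -4*a - 1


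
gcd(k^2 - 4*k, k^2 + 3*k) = k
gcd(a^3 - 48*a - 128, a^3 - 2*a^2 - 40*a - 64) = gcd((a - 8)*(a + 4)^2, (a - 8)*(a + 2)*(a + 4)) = a^2 - 4*a - 32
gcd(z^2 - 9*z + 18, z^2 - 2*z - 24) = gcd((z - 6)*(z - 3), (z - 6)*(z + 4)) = z - 6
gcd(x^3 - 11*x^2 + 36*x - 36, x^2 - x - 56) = 1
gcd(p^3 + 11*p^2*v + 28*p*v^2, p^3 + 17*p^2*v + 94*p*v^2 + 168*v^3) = p^2 + 11*p*v + 28*v^2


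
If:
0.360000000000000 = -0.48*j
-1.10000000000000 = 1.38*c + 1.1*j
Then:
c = -0.20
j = -0.75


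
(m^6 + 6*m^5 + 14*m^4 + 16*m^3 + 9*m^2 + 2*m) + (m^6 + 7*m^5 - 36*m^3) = 2*m^6 + 13*m^5 + 14*m^4 - 20*m^3 + 9*m^2 + 2*m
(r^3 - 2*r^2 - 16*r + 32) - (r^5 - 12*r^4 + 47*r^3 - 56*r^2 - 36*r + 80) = -r^5 + 12*r^4 - 46*r^3 + 54*r^2 + 20*r - 48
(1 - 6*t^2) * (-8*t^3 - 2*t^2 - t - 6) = 48*t^5 + 12*t^4 - 2*t^3 + 34*t^2 - t - 6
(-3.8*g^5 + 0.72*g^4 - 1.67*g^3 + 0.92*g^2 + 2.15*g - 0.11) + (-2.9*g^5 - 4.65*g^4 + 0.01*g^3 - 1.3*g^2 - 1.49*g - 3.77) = -6.7*g^5 - 3.93*g^4 - 1.66*g^3 - 0.38*g^2 + 0.66*g - 3.88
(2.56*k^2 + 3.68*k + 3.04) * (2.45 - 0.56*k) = -1.4336*k^3 + 4.2112*k^2 + 7.3136*k + 7.448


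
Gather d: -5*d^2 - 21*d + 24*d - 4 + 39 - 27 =-5*d^2 + 3*d + 8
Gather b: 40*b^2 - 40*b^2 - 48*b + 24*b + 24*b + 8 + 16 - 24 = 0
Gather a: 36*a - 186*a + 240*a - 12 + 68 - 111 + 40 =90*a - 15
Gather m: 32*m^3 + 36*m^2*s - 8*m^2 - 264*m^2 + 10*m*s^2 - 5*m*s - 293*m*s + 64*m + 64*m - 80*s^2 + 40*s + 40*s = 32*m^3 + m^2*(36*s - 272) + m*(10*s^2 - 298*s + 128) - 80*s^2 + 80*s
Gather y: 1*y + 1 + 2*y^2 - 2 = 2*y^2 + y - 1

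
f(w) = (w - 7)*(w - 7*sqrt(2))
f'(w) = 2*w - 7*sqrt(2) - 7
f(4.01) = 17.61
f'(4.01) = -8.88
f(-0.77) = 82.90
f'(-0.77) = -18.44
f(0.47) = 61.57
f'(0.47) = -15.96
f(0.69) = 58.11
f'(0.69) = -15.52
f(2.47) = 33.66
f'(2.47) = -11.96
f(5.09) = 9.19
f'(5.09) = -6.72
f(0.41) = 62.54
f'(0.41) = -16.08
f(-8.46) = 283.84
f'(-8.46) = -33.82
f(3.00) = 27.60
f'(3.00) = -10.90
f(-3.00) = 128.99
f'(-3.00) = -22.90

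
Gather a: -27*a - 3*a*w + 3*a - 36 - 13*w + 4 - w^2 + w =a*(-3*w - 24) - w^2 - 12*w - 32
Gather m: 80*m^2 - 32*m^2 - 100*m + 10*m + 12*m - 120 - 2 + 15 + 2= 48*m^2 - 78*m - 105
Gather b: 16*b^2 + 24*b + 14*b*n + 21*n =16*b^2 + b*(14*n + 24) + 21*n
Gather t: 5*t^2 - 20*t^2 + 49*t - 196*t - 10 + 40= -15*t^2 - 147*t + 30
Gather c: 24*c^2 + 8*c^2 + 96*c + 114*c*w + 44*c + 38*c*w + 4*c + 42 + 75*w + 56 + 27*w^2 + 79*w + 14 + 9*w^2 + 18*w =32*c^2 + c*(152*w + 144) + 36*w^2 + 172*w + 112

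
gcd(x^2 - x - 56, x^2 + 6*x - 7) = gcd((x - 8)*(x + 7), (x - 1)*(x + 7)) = x + 7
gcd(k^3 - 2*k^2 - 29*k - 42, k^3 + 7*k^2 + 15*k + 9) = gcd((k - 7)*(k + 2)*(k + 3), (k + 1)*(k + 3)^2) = k + 3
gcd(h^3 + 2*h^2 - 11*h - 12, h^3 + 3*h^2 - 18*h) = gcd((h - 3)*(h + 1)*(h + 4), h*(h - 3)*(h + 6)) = h - 3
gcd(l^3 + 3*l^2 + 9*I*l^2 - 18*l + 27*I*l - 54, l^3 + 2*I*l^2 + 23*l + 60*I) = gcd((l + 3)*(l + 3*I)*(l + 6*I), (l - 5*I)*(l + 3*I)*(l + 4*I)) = l + 3*I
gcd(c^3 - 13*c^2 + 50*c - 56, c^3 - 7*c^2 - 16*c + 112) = c^2 - 11*c + 28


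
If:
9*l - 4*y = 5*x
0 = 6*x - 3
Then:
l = 4*y/9 + 5/18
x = 1/2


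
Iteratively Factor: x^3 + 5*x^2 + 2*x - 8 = (x + 2)*(x^2 + 3*x - 4) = (x + 2)*(x + 4)*(x - 1)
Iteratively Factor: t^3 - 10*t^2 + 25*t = (t - 5)*(t^2 - 5*t) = (t - 5)^2*(t)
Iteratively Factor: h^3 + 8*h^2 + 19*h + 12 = (h + 4)*(h^2 + 4*h + 3) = (h + 3)*(h + 4)*(h + 1)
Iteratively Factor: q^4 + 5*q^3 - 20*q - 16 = (q + 2)*(q^3 + 3*q^2 - 6*q - 8) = (q - 2)*(q + 2)*(q^2 + 5*q + 4) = (q - 2)*(q + 2)*(q + 4)*(q + 1)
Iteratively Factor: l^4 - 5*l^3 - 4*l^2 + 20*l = (l + 2)*(l^3 - 7*l^2 + 10*l) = (l - 2)*(l + 2)*(l^2 - 5*l) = (l - 5)*(l - 2)*(l + 2)*(l)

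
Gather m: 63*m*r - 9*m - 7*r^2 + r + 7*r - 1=m*(63*r - 9) - 7*r^2 + 8*r - 1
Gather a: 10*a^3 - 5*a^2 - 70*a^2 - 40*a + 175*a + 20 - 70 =10*a^3 - 75*a^2 + 135*a - 50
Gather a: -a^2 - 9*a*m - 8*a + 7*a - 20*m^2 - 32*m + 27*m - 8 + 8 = -a^2 + a*(-9*m - 1) - 20*m^2 - 5*m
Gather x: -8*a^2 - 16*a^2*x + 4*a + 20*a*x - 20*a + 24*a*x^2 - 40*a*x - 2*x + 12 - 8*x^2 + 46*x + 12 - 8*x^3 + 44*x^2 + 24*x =-8*a^2 - 16*a - 8*x^3 + x^2*(24*a + 36) + x*(-16*a^2 - 20*a + 68) + 24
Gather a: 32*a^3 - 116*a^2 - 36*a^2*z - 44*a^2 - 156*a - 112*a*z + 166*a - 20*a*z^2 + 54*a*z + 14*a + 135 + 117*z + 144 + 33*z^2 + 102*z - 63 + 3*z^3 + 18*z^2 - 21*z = 32*a^3 + a^2*(-36*z - 160) + a*(-20*z^2 - 58*z + 24) + 3*z^3 + 51*z^2 + 198*z + 216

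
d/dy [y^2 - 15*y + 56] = 2*y - 15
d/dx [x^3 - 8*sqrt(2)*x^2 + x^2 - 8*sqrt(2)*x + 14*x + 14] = 3*x^2 - 16*sqrt(2)*x + 2*x - 8*sqrt(2) + 14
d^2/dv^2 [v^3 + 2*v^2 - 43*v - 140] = 6*v + 4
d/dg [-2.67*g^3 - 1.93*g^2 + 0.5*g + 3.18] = -8.01*g^2 - 3.86*g + 0.5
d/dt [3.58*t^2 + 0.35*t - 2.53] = 7.16*t + 0.35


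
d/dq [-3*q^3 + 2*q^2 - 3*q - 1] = -9*q^2 + 4*q - 3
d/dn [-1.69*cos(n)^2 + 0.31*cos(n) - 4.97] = (3.38*cos(n) - 0.31)*sin(n)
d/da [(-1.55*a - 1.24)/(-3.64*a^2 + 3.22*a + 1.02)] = (-5.642*a^2 - 9.0272*a + 2.4118)/(13.2496*a^4 - 23.4416*a^3 + 2.9428*a^2 + 6.5688*a + 1.0404)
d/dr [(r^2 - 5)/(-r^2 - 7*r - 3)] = (-7*r^2 - 16*r - 35)/(r^4 + 14*r^3 + 55*r^2 + 42*r + 9)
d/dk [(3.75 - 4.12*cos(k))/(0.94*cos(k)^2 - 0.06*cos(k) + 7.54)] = (-3.8728*cos(k)^2 + 7.05*cos(k) + 30.8398)*sin(k)/(0.8836*cos(k)^4 - 0.1128*cos(k)^3 + 14.1788*cos(k)^2 - 0.9048*cos(k) + 56.8516)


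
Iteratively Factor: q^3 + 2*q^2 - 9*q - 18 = (q - 3)*(q^2 + 5*q + 6) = (q - 3)*(q + 3)*(q + 2)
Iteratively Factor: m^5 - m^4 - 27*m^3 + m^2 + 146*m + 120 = (m + 2)*(m^4 - 3*m^3 - 21*m^2 + 43*m + 60) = (m + 1)*(m + 2)*(m^3 - 4*m^2 - 17*m + 60) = (m + 1)*(m + 2)*(m + 4)*(m^2 - 8*m + 15) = (m - 3)*(m + 1)*(m + 2)*(m + 4)*(m - 5)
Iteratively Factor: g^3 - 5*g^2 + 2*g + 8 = (g + 1)*(g^2 - 6*g + 8) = (g - 2)*(g + 1)*(g - 4)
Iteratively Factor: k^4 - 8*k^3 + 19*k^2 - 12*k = (k - 4)*(k^3 - 4*k^2 + 3*k) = k*(k - 4)*(k^2 - 4*k + 3) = k*(k - 4)*(k - 1)*(k - 3)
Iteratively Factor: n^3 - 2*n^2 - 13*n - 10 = (n - 5)*(n^2 + 3*n + 2) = (n - 5)*(n + 1)*(n + 2)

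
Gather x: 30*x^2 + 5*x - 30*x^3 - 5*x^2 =-30*x^3 + 25*x^2 + 5*x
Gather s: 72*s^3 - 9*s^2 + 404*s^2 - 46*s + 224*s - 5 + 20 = 72*s^3 + 395*s^2 + 178*s + 15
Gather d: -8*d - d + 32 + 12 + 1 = 45 - 9*d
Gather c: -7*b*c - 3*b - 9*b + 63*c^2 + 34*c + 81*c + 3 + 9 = -12*b + 63*c^2 + c*(115 - 7*b) + 12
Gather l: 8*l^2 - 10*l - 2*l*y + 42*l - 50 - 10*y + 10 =8*l^2 + l*(32 - 2*y) - 10*y - 40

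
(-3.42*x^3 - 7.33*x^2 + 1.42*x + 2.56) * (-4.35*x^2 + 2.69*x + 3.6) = 14.877*x^5 + 22.6857*x^4 - 38.2067*x^3 - 33.7042*x^2 + 11.9984*x + 9.216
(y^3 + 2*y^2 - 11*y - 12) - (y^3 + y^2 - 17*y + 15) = y^2 + 6*y - 27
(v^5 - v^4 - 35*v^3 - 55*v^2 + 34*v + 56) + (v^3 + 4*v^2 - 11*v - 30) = v^5 - v^4 - 34*v^3 - 51*v^2 + 23*v + 26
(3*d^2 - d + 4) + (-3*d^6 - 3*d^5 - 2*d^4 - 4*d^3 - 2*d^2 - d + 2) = -3*d^6 - 3*d^5 - 2*d^4 - 4*d^3 + d^2 - 2*d + 6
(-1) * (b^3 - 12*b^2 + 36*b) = -b^3 + 12*b^2 - 36*b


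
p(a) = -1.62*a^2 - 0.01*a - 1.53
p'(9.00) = -29.17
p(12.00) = -234.93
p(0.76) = -2.47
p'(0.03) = -0.11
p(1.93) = -7.58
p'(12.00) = -38.89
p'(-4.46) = 14.44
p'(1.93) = -6.26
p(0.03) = -1.53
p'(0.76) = -2.47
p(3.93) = -26.59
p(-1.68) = -6.09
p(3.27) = -18.89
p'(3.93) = -12.74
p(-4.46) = -33.71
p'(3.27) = -10.60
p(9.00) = -132.84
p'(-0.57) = 1.84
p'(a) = -3.24*a - 0.01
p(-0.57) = -2.05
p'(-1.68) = 5.43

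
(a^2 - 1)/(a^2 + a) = (a - 1)/a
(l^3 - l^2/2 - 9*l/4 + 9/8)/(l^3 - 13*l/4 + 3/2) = (l + 3/2)/(l + 2)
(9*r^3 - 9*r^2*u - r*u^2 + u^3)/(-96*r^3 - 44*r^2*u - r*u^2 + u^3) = (-3*r^2 + 4*r*u - u^2)/(32*r^2 + 4*r*u - u^2)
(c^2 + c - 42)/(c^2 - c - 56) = (c - 6)/(c - 8)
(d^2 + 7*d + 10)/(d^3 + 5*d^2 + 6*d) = (d + 5)/(d*(d + 3))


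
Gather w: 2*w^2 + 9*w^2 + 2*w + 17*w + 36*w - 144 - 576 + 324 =11*w^2 + 55*w - 396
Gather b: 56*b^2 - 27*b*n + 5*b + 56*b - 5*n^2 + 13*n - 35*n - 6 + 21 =56*b^2 + b*(61 - 27*n) - 5*n^2 - 22*n + 15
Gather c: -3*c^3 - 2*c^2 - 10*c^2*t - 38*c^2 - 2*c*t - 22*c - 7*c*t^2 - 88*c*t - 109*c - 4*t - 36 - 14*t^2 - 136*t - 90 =-3*c^3 + c^2*(-10*t - 40) + c*(-7*t^2 - 90*t - 131) - 14*t^2 - 140*t - 126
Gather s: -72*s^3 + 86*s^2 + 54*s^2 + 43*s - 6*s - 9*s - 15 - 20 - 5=-72*s^3 + 140*s^2 + 28*s - 40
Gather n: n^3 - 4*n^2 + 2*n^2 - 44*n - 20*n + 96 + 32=n^3 - 2*n^2 - 64*n + 128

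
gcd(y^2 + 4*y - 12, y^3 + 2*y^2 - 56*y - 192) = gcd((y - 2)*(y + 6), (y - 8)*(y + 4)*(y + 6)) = y + 6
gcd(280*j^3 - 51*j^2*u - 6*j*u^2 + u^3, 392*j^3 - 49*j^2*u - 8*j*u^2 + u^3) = -56*j^2 - j*u + u^2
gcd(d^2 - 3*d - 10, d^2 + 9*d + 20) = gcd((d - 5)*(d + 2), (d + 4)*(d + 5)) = 1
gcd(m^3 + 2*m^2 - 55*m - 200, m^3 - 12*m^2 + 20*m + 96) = m - 8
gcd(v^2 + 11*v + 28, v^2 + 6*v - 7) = v + 7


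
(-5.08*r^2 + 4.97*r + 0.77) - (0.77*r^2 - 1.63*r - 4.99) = -5.85*r^2 + 6.6*r + 5.76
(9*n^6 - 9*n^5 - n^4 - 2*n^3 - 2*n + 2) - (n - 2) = 9*n^6 - 9*n^5 - n^4 - 2*n^3 - 3*n + 4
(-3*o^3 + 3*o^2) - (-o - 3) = -3*o^3 + 3*o^2 + o + 3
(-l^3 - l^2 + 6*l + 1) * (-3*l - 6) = 3*l^4 + 9*l^3 - 12*l^2 - 39*l - 6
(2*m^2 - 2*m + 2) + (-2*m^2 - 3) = -2*m - 1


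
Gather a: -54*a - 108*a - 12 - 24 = -162*a - 36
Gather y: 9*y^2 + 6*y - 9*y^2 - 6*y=0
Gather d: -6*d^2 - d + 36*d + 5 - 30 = -6*d^2 + 35*d - 25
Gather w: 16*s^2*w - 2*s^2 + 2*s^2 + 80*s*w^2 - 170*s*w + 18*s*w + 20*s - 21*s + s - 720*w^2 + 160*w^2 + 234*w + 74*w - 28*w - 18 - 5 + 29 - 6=w^2*(80*s - 560) + w*(16*s^2 - 152*s + 280)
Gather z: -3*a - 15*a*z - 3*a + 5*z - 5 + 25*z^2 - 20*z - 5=-6*a + 25*z^2 + z*(-15*a - 15) - 10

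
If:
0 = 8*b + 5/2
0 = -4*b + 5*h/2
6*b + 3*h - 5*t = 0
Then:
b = -5/16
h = -1/2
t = -27/40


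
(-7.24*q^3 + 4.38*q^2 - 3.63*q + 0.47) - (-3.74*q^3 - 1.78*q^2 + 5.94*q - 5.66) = -3.5*q^3 + 6.16*q^2 - 9.57*q + 6.13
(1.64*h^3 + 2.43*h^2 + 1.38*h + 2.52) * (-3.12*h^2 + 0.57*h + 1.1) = -5.1168*h^5 - 6.6468*h^4 - 1.1165*h^3 - 4.4028*h^2 + 2.9544*h + 2.772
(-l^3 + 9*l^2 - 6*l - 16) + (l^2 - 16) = -l^3 + 10*l^2 - 6*l - 32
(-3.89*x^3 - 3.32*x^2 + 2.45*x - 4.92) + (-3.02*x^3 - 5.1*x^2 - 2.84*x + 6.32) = -6.91*x^3 - 8.42*x^2 - 0.39*x + 1.4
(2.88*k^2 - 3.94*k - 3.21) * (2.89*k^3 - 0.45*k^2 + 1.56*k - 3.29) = 8.3232*k^5 - 12.6826*k^4 - 3.0111*k^3 - 14.1771*k^2 + 7.955*k + 10.5609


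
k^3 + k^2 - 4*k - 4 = (k - 2)*(k + 1)*(k + 2)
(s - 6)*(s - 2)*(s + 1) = s^3 - 7*s^2 + 4*s + 12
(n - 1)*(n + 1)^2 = n^3 + n^2 - n - 1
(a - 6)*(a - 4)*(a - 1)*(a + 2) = a^4 - 9*a^3 + 12*a^2 + 44*a - 48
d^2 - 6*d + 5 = (d - 5)*(d - 1)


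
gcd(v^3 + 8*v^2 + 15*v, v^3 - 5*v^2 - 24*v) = v^2 + 3*v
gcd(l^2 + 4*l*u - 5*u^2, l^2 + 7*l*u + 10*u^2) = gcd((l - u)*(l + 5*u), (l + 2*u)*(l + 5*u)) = l + 5*u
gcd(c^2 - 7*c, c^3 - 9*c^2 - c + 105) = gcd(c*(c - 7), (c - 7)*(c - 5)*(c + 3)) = c - 7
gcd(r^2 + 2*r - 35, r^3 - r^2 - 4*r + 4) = 1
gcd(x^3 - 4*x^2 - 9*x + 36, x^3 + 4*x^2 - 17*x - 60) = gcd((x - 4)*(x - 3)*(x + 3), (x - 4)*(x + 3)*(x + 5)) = x^2 - x - 12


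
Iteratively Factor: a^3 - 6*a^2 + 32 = (a - 4)*(a^2 - 2*a - 8) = (a - 4)*(a + 2)*(a - 4)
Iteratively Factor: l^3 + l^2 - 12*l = (l - 3)*(l^2 + 4*l) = (l - 3)*(l + 4)*(l)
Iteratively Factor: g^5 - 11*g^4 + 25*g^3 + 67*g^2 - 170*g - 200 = (g + 1)*(g^4 - 12*g^3 + 37*g^2 + 30*g - 200) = (g - 5)*(g + 1)*(g^3 - 7*g^2 + 2*g + 40) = (g - 5)*(g + 1)*(g + 2)*(g^2 - 9*g + 20) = (g - 5)*(g - 4)*(g + 1)*(g + 2)*(g - 5)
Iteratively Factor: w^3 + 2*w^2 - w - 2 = (w - 1)*(w^2 + 3*w + 2) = (w - 1)*(w + 2)*(w + 1)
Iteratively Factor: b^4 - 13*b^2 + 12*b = (b + 4)*(b^3 - 4*b^2 + 3*b) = (b - 3)*(b + 4)*(b^2 - b) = (b - 3)*(b - 1)*(b + 4)*(b)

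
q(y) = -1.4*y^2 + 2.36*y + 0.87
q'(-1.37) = 6.20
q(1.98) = 0.05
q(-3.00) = -18.81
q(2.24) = -0.87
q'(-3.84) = 13.11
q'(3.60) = -7.72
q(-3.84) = -28.84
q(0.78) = 1.86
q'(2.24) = -3.91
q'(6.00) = -14.44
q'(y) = 2.36 - 2.8*y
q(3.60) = -8.78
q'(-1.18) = 5.66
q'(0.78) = 0.18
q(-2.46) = -13.41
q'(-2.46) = 9.25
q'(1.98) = -3.18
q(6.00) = -35.37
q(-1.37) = -4.99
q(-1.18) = -3.86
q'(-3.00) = 10.76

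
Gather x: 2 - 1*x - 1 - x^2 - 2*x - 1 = -x^2 - 3*x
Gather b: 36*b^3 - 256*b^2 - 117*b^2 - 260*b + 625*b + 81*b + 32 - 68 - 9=36*b^3 - 373*b^2 + 446*b - 45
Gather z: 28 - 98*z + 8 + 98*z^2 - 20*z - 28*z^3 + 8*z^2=-28*z^3 + 106*z^2 - 118*z + 36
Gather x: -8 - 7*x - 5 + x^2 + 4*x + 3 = x^2 - 3*x - 10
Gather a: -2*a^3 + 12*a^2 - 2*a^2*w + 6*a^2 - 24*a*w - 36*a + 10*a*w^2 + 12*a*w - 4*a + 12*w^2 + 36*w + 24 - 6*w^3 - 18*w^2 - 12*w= -2*a^3 + a^2*(18 - 2*w) + a*(10*w^2 - 12*w - 40) - 6*w^3 - 6*w^2 + 24*w + 24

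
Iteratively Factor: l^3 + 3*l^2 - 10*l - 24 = (l + 2)*(l^2 + l - 12) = (l + 2)*(l + 4)*(l - 3)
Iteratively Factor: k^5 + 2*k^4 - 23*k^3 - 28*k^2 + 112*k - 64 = (k - 1)*(k^4 + 3*k^3 - 20*k^2 - 48*k + 64) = (k - 1)*(k + 4)*(k^3 - k^2 - 16*k + 16) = (k - 1)*(k + 4)^2*(k^2 - 5*k + 4) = (k - 4)*(k - 1)*(k + 4)^2*(k - 1)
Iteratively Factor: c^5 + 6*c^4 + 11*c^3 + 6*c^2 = (c + 1)*(c^4 + 5*c^3 + 6*c^2) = c*(c + 1)*(c^3 + 5*c^2 + 6*c) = c*(c + 1)*(c + 2)*(c^2 + 3*c) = c*(c + 1)*(c + 2)*(c + 3)*(c)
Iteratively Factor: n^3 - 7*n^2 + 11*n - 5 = (n - 1)*(n^2 - 6*n + 5) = (n - 5)*(n - 1)*(n - 1)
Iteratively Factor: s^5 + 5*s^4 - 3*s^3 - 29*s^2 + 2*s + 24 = (s + 1)*(s^4 + 4*s^3 - 7*s^2 - 22*s + 24) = (s + 1)*(s + 4)*(s^3 - 7*s + 6) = (s - 2)*(s + 1)*(s + 4)*(s^2 + 2*s - 3) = (s - 2)*(s - 1)*(s + 1)*(s + 4)*(s + 3)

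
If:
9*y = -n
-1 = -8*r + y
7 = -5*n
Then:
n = -7/5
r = 13/90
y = 7/45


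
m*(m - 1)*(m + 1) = m^3 - m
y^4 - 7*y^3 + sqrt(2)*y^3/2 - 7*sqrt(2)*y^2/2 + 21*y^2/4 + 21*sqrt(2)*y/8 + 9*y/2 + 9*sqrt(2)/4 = (y - 6)*(y - 3/2)*(y + 1/2)*(y + sqrt(2)/2)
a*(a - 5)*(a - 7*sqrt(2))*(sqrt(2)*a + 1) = sqrt(2)*a^4 - 13*a^3 - 5*sqrt(2)*a^3 - 7*sqrt(2)*a^2 + 65*a^2 + 35*sqrt(2)*a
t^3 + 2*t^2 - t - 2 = (t - 1)*(t + 1)*(t + 2)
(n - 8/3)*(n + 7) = n^2 + 13*n/3 - 56/3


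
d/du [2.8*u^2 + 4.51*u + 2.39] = 5.6*u + 4.51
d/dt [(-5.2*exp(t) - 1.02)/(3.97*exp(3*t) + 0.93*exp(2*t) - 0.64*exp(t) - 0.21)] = (41.288*exp(3*t) + 16.9842*exp(2*t) + 1.8972*exp(t) + 0.4392)*exp(t)/(15.7609*exp(6*t) + 7.3842*exp(5*t) - 4.2167*exp(4*t) - 2.8578*exp(3*t) + 0.019*exp(2*t) + 0.2688*exp(t) + 0.0441)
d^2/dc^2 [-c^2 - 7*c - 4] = -2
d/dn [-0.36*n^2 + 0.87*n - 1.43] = 0.87 - 0.72*n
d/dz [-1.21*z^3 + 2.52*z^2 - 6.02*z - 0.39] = -3.63*z^2 + 5.04*z - 6.02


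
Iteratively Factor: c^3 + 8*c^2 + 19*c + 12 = (c + 3)*(c^2 + 5*c + 4) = (c + 3)*(c + 4)*(c + 1)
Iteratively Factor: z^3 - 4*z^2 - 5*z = (z + 1)*(z^2 - 5*z) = (z - 5)*(z + 1)*(z)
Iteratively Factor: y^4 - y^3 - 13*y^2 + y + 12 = (y - 1)*(y^3 - 13*y - 12) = (y - 1)*(y + 3)*(y^2 - 3*y - 4) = (y - 1)*(y + 1)*(y + 3)*(y - 4)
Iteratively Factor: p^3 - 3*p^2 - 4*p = (p - 4)*(p^2 + p) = p*(p - 4)*(p + 1)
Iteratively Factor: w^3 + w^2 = (w)*(w^2 + w) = w^2*(w + 1)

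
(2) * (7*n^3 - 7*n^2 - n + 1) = 14*n^3 - 14*n^2 - 2*n + 2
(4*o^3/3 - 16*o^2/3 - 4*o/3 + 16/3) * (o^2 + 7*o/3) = 4*o^5/3 - 20*o^4/9 - 124*o^3/9 + 20*o^2/9 + 112*o/9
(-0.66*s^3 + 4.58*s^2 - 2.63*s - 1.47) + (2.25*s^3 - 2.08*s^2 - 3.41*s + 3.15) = 1.59*s^3 + 2.5*s^2 - 6.04*s + 1.68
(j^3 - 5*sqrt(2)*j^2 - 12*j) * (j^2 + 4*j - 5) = j^5 - 5*sqrt(2)*j^4 + 4*j^4 - 20*sqrt(2)*j^3 - 17*j^3 - 48*j^2 + 25*sqrt(2)*j^2 + 60*j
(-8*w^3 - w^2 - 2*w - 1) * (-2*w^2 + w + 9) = 16*w^5 - 6*w^4 - 69*w^3 - 9*w^2 - 19*w - 9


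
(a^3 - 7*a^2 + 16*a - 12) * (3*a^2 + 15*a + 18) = 3*a^5 - 6*a^4 - 39*a^3 + 78*a^2 + 108*a - 216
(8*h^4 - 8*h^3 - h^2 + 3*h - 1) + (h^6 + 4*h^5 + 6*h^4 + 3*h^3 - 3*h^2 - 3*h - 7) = h^6 + 4*h^5 + 14*h^4 - 5*h^3 - 4*h^2 - 8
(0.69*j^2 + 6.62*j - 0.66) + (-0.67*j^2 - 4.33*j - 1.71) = 0.0199999999999999*j^2 + 2.29*j - 2.37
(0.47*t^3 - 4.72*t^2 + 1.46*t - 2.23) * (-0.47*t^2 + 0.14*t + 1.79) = -0.2209*t^5 + 2.2842*t^4 - 0.5057*t^3 - 7.1963*t^2 + 2.3012*t - 3.9917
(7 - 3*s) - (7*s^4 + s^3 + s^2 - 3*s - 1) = -7*s^4 - s^3 - s^2 + 8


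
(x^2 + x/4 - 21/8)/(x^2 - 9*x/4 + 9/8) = (4*x + 7)/(4*x - 3)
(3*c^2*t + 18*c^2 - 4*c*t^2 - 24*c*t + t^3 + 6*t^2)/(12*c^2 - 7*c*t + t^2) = (-c*t - 6*c + t^2 + 6*t)/(-4*c + t)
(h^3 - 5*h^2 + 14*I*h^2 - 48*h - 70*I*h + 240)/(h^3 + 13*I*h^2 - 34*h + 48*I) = (h - 5)/(h - I)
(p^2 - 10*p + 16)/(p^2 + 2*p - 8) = (p - 8)/(p + 4)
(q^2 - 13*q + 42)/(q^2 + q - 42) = (q - 7)/(q + 7)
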